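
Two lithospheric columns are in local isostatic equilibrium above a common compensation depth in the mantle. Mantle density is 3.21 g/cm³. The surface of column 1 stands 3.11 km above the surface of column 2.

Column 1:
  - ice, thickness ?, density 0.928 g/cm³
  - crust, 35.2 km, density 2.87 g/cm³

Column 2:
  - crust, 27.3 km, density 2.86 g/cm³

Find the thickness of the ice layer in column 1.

Take the compensation level at the base of the deeper column (depth z_c below the surface of column 1) and equate Σ ρ_i t_i down to z_c; mantle fills any gap and the z_c terms cancel.
Column 1: x×0.928 + 35.2×2.87 + (z_c − 35.2 − x)×3.21
Column 2: 3.11×0 + 27.3×2.86 + (z_c − 3.11 − 27.3)×3.21
The z_c×3.21 term appears on both sides and cancels. Collect the known terms of each column as K = Σ(ρt)_known − 3.21 × (depth of known layers): K_1 = 101.024 − 3.21×35.2 = −11.968; K_2 = 78.078 − 3.21×(3.11 + 27.3) = −19.5381.
Balance: K_1 − x×(3.21 − 0.928) = K_2, so x = (K_1 − K_2)/(3.21 − 0.928) = 7.5701/2.282 = 3.32 km.

3.32 km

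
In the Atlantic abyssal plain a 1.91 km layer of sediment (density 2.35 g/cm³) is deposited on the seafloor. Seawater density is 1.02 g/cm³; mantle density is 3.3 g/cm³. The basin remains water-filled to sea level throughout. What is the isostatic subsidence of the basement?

Submarine loading: the sediment displaces seawater, and the subsidence is in turn flooded, so s (ρ_m − ρ_w) = t (ρ_sed − ρ_w).
s = 1.91 km × (2.35 − 1.02) / (3.3 − 1.02) = 1.11 km.

1.11 km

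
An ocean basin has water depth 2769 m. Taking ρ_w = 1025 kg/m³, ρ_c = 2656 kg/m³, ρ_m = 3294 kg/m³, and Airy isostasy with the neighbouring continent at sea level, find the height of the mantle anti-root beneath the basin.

Equating mass per unit area of the two columns: replacing crust with seawater at the top is compensated by replacing crust with mantle at the base: d (ρ_c − ρ_w) = a (ρ_m − ρ_c).
a = d (ρ_c − ρ_w)/(ρ_m − ρ_c) = 2769 m × 1631/638 = 7080 m.

7080 m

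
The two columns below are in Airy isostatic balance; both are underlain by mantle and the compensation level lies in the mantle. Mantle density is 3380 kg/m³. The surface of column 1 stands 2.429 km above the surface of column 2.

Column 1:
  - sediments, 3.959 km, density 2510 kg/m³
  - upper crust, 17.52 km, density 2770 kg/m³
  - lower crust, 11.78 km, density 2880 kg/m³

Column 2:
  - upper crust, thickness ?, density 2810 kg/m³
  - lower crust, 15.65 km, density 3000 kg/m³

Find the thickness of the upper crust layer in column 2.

Take the compensation level at the base of the deeper column (depth z_c below the surface of column 1) and equate Σ ρ_i t_i down to z_c; mantle fills any gap and the z_c terms cancel.
Column 1: 3.959×2510 + 17.52×2770 + 11.78×2880 + (z_c − 33.259)×3380
Column 2: 2.429×0 + x×2810 + 15.65×3000 + (z_c − 2.429 − 15.65 − x)×3380
The z_c×3380 term appears on both sides and cancels. Collect the known terms of each column as K = Σ(ρt)_known − 3380 × (depth of known layers): K_1 = 92393.89 − 3380×33.259 = −20021.53; K_2 = 46950 − 3380×(2.429 + 15.65) = −14157.02.
Balance: K_1 = K_2 − x×(3380 − 2810), so x = (K_2 − K_1)/(3380 − 2810) = 5864.51/570 = 10.3 km.

10.3 km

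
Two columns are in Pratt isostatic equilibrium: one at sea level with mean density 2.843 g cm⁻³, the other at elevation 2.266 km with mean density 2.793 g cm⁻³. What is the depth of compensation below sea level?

ρ_ref D = ρ (D + h) → D (ρ_ref − ρ) = ρ h.
D = ρ h/(ρ_ref − ρ) = 2.793 × 2.266 km/(2.843 − 2.793) = 127 km.

127 km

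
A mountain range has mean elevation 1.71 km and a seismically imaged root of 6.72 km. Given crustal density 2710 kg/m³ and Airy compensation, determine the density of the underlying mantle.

3400 kg/m³

Airy balance: ρ_c h = (ρ_m − ρ_c) r → ρ_m = ρ_c (1 + h/r).
ρ_m = 2710 × (1 + 1.71 km/6.72 km) = 3400 kg/m³.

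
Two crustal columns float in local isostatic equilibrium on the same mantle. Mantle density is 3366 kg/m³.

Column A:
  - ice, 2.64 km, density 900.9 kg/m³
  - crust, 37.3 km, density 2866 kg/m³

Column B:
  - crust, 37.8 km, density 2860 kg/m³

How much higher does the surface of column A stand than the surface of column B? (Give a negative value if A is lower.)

For any compensation level in the mantle, the mantle terms cancel and isostasy reduces to e = (Σt_A − Σt_B) − (Σ(ρt)_A − Σ(ρt)_B) / ρ_m.
Σt_A = 39.94 km; Σt_B = 37.8 km; Σ(ρt)_A = 109280.176; Σ(ρt)_B = 108108 (in km·kg/m³).
e = (39.94 − 37.8) − (109280.176 − 108108) / 3366 = 1.79 km.

1.79 km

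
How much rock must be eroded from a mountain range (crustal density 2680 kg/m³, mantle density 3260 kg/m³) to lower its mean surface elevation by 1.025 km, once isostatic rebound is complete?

5.76 km

Net drop Δ = e − u = e − e ρ_c/ρ_m = e (ρ_m − ρ_c)/ρ_m.
e = Δ ρ_m/(ρ_m − ρ_c) = 1.025 km × 3260/580 = 5.76 km.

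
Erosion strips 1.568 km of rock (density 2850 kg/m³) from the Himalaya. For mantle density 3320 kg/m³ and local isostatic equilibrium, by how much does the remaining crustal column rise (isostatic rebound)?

1.35 km

Unloading: uplift u = e ρ_c/ρ_m = 1.568 km × 2850/3320 = 1.35 km.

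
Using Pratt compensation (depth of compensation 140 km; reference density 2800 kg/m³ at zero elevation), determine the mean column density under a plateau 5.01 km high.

2700 kg/m³

Pratt balance: ρ_ref D = ρ (D + h).
ρ = ρ_ref D/(D + h) = 2800 × 140 km/(140 km + 5.01 km) = 2700 kg/m³.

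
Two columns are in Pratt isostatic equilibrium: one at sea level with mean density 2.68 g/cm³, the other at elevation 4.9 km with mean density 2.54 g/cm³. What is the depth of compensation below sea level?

ρ_ref D = ρ (D + h) → D (ρ_ref − ρ) = ρ h.
D = ρ h/(ρ_ref − ρ) = 2.54 × 4.9 km/(2.68 − 2.54) = 88.9 km.

88.9 km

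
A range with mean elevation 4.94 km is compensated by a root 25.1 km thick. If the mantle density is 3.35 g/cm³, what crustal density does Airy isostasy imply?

2.8 g/cm³

ρ_c h = (ρ_m − ρ_c) r → ρ_c (h + r) = ρ_m r → ρ_c = ρ_m r / (h + r).
ρ_c = 3.35 × 25.1 km / (4.94 km + 25.1 km) = 2.8 g/cm³.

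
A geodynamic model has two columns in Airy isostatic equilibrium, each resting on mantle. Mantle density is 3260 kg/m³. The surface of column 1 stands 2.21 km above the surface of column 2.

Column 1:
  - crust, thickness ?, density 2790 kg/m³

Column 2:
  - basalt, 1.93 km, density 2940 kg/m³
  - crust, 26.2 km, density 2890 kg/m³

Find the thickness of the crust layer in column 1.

37.3 km

Take the compensation level at the base of the deeper column (depth z_c below the surface of column 1) and equate Σ ρ_i t_i down to z_c; mantle fills any gap and the z_c terms cancel.
Column 1: x×2790 + (z_c − 0 − x)×3260
Column 2: 2.21×0 + 1.93×2940 + 26.2×2890 + (z_c − 2.21 − 28.13)×3260
The z_c×3260 term appears on both sides and cancels. Collect the known terms of each column as K = Σ(ρt)_known − 3260 × (depth of known layers): K_1 = 0 − 3260×0 = 0; K_2 = 81392.2 − 3260×(2.21 + 28.13) = −17516.2.
Balance: K_1 − x×(3260 − 2790) = K_2, so x = (K_1 − K_2)/(3260 − 2790) = 17516.2/470 = 37.3 km.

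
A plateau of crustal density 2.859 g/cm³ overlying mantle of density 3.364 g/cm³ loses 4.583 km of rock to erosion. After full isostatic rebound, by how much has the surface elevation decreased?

Rebound u = e ρ_c/ρ_m = 4.583 km × 2.859/3.364 = 3.895 km.
Net surface drop = e − u = 4.583 km − 3.895 km = e (ρ_m − ρ_c)/ρ_m = 0.688 km.

0.688 km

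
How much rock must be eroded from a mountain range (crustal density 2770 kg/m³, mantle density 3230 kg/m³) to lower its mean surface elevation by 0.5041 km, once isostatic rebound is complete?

Net drop Δ = e − u = e − e ρ_c/ρ_m = e (ρ_m − ρ_c)/ρ_m.
e = Δ ρ_m/(ρ_m − ρ_c) = 0.5041 km × 3230/460 = 3.54 km.

3.54 km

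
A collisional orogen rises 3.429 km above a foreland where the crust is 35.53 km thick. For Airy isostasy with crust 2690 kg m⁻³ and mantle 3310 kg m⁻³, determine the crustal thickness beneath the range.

53.8 km

Root depth r = h ρ_c / (ρ_m − ρ_c) = 3.429 km × 2690 / 620 = 14.88 km.
Total thickness = T + h + r = 35.53 km + 3.429 km + 14.88 km = 53.8 km.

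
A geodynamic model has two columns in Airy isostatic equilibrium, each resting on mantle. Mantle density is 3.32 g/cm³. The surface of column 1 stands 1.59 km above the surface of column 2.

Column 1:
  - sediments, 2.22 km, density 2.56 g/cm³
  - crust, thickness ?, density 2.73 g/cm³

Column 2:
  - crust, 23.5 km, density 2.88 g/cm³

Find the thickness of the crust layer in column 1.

23.6 km

Take the compensation level at the base of the deeper column (depth z_c below the surface of column 1) and equate Σ ρ_i t_i down to z_c; mantle fills any gap and the z_c terms cancel.
Column 1: 2.22×2.56 + x×2.73 + (z_c − 2.22 − x)×3.32
Column 2: 1.59×0 + 23.5×2.88 + (z_c − 1.59 − 23.5)×3.32
The z_c×3.32 term appears on both sides and cancels. Collect the known terms of each column as K = Σ(ρt)_known − 3.32 × (depth of known layers): K_1 = 5.6832 − 3.32×2.22 = −1.6872; K_2 = 67.68 − 3.32×(1.59 + 23.5) = −15.6188.
Balance: K_1 − x×(3.32 − 2.73) = K_2, so x = (K_1 − K_2)/(3.32 − 2.73) = 13.9316/0.59 = 23.6 km.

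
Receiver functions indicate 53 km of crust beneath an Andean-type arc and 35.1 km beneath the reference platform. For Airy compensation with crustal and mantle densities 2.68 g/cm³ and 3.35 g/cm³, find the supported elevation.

Excess crust Δ = 53 km − 35.1 km = 17.9 km, split between elevation h and root r with h + r = Δ.
Airy balance ρ_c h = (ρ_m − ρ_c) r gives r = h ρ_c/(ρ_m − ρ_c), so h (1 + ρ_c/(ρ_m − ρ_c)) = Δ, i.e. h = Δ (ρ_m − ρ_c)/ρ_m.
h = 17.9 km × 0.67/3.35 = 3.58 km.

3.58 km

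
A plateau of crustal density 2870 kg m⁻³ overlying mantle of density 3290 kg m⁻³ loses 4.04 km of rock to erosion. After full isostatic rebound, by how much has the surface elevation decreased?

Rebound u = e ρ_c/ρ_m = 4.04 km × 2870/3290 = 3.524 km.
Net surface drop = e − u = 4.04 km − 3.524 km = e (ρ_m − ρ_c)/ρ_m = 0.516 km.

0.516 km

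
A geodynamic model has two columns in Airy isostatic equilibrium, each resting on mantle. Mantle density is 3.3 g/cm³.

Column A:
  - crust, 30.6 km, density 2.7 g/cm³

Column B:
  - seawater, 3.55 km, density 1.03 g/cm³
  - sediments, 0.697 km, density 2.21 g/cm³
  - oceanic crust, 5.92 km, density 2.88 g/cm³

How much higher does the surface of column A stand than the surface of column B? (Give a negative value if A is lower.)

2.14 km

For any compensation level in the mantle, the mantle terms cancel and isostasy reduces to e = (Σt_A − Σt_B) − (Σ(ρt)_A − Σ(ρt)_B) / ρ_m.
Σt_A = 30.6 km; Σt_B = 10.167 km; Σ(ρt)_A = 82.62; Σ(ρt)_B = 22.24647 (in km·g/cm³).
e = (30.6 − 10.167) − (82.62 − 22.24647) / 3.3 = 2.14 km.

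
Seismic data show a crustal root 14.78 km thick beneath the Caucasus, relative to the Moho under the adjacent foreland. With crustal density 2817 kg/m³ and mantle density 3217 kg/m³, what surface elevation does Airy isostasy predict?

Balancing pressure at the compensation depth: ρ_c h = (ρ_m − ρ_c) r.
h = r (ρ_m − ρ_c) / ρ_c = 14.78 km × (3217 − 2817) / 2817 = 2.1 km.

2.1 km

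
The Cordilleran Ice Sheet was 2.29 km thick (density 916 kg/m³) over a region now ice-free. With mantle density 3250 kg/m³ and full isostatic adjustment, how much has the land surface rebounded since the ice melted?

0.645 km

Removing the load lets mantle flow back in; uplift u satisfies ρ_ice t = ρ_m u.
u = t ρ_ice/ρ_m = 2.29 km × 916/3250 = 0.645 km.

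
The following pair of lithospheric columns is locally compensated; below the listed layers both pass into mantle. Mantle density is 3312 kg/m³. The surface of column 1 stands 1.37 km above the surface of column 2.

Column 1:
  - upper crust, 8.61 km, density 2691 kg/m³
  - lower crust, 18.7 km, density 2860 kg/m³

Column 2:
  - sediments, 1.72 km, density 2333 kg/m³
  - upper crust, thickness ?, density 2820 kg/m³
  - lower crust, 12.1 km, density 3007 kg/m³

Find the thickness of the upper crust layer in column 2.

Take the compensation level at the base of the deeper column (depth z_c below the surface of column 1) and equate Σ ρ_i t_i down to z_c; mantle fills any gap and the z_c terms cancel.
Column 1: 8.61×2691 + 18.7×2860 + (z_c − 27.31)×3312
Column 2: 1.37×0 + 1.72×2333 + x×2820 + 12.1×3007 + (z_c − 1.37 − 13.82 − x)×3312
The z_c×3312 term appears on both sides and cancels. Collect the known terms of each column as K = Σ(ρt)_known − 3312 × (depth of known layers): K_1 = 76651.51 − 3312×27.31 = −13799.21; K_2 = 40397.46 − 3312×(1.37 + 13.82) = −9911.82.
Balance: K_1 = K_2 − x×(3312 − 2820), so x = (K_2 − K_1)/(3312 − 2820) = 3887.39/492 = 7.9 km.

7.9 km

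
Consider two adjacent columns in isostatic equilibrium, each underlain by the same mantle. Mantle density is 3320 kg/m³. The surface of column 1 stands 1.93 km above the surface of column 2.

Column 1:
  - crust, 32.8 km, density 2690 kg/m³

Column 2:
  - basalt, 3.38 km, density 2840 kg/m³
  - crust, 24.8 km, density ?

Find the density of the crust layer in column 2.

Take the compensation level at the base of the deeper column (depth z_c below the surface of column 1) and equate Σ ρ_i t_i down to z_c; mantle fills any gap and the z_c terms cancel.
Column 1: 32.8×2690 + (z_c − 32.8)×3320
Column 2: 1.93×0 + 3.38×2840 + 24.8×ρ + (z_c − 1.93 − 28.18)×3320
The z_c×3320 term appears on both sides and cancels. Collect the known terms of each column as K = Σ(ρt)_known − 3320 × (depth of known layers): K_1 = 88232 − 3320×32.8 = −20664; K_2 = 9599.2 − 3320×(1.93 + 28.18) = −90366.
Balance: K_1 = K_2 + 24.8×ρ, so ρ = (K_1 − K_2)/24.8 = 69702/24.8 = 2810 kg/m³.

2810 kg/m³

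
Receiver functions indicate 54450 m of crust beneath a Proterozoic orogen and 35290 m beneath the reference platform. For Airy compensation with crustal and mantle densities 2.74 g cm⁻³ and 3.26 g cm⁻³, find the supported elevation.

Excess crust Δ = 54450 m − 35290 m = 19160 m, split between elevation h and root r with h + r = Δ.
Airy balance ρ_c h = (ρ_m − ρ_c) r gives r = h ρ_c/(ρ_m − ρ_c), so h (1 + ρ_c/(ρ_m − ρ_c)) = Δ, i.e. h = Δ (ρ_m − ρ_c)/ρ_m.
h = 19160 m × 0.52/3.26 = 3060 m.

3060 m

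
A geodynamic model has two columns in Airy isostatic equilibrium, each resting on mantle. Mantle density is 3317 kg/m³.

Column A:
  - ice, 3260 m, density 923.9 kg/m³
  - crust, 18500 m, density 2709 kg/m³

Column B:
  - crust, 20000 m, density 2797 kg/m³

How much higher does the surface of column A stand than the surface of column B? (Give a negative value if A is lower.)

2610 m

For any compensation level in the mantle, the mantle terms cancel and isostasy reduces to e = (Σt_A − Σt_B) − (Σ(ρt)_A − Σ(ρt)_B) / ρ_m.
Σt_A = 21760 m; Σt_B = 20000 m; Σ(ρt)_A = 53128414; Σ(ρt)_B = 55940000 (in m·kg/m³).
e = (21760 − 20000) − (53128414 − 55940000) / 3317 = 2610 m.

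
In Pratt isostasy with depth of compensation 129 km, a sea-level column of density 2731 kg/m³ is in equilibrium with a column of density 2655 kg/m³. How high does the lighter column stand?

ρ_ref D = ρ (D + h) → h = D (ρ_ref − ρ)/ρ.
h = 129 km × (2731 − 2655)/2655 = 3.69 km.

3.69 km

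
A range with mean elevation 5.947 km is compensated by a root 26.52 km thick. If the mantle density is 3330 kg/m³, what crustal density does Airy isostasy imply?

2720 kg/m³

ρ_c h = (ρ_m − ρ_c) r → ρ_c (h + r) = ρ_m r → ρ_c = ρ_m r / (h + r).
ρ_c = 3330 × 26.52 km / (5.947 km + 26.52 km) = 2720 kg/m³.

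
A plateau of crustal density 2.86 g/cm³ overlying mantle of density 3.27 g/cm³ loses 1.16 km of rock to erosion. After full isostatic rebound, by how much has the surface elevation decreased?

Rebound u = e ρ_c/ρ_m = 1.16 km × 2.86/3.27 = 1.015 km.
Net surface drop = e − u = 1.16 km − 1.015 km = e (ρ_m − ρ_c)/ρ_m = 0.145 km.

0.145 km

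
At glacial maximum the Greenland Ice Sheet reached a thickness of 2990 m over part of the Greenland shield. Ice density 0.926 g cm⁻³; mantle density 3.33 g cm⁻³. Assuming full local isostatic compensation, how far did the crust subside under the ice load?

831 m

By Archimedes' principle applied to the lithosphere: the ice load ρ_ice t is balanced by mantle displaced below, ρ_m s.
s = t ρ_ice / ρ_m = 2990 m × 0.926/3.33 = 831 m.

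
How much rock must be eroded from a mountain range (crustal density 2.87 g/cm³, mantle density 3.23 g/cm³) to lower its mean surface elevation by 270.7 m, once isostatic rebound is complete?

2430 m

Net drop Δ = e − u = e − e ρ_c/ρ_m = e (ρ_m − ρ_c)/ρ_m.
e = Δ ρ_m/(ρ_m − ρ_c) = 270.7 m × 3.23/0.36 = 2430 m.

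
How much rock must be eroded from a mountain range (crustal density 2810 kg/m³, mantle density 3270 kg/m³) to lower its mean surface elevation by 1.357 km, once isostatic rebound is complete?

9.65 km

Net drop Δ = e − u = e − e ρ_c/ρ_m = e (ρ_m − ρ_c)/ρ_m.
e = Δ ρ_m/(ρ_m − ρ_c) = 1.357 km × 3270/460 = 9.65 km.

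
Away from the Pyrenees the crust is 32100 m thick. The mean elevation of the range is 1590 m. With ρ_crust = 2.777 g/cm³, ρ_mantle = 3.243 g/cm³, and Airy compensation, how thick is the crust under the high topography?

43200 m

Root depth r = h ρ_c / (ρ_m − ρ_c) = 1590 m × 2.777 / 0.466 = 9475 m.
Total thickness = T + h + r = 32100 m + 1590 m + 9475 m = 43200 m.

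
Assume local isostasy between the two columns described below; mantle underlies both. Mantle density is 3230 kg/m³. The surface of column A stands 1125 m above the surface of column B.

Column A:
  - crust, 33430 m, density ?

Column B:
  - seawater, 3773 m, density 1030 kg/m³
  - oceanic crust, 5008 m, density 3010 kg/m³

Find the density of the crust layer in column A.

2840 kg/m³

Take the compensation level at the base of the deeper column (depth z_c below the surface of column A) and equate Σ ρ_i t_i down to z_c; mantle fills any gap and the z_c terms cancel.
Column A: 33430×ρ + (z_c − 33430)×3230
Column B: 1125×0 + 3773×1030 + 5008×3010 + (z_c − 1125 − 8781)×3230
The z_c×3230 term appears on both sides and cancels. Collect the known terms of each column as K = Σ(ρt)_known − 3230 × (depth of known layers): K_A = 0 − 3230×33430 = −107978900; K_B = 18960270 − 3230×(1125 + 8781) = −13036110.
Balance: K_A + 33430×ρ = K_B, so ρ = (K_B − K_A)/33430 = 94942800/33430 = 2840 kg/m³.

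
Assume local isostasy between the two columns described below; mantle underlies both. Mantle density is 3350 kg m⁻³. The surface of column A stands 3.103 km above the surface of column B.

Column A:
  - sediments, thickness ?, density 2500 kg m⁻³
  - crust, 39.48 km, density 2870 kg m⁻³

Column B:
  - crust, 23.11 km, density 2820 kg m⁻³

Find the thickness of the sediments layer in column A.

4.34 km

Take the compensation level at the base of the deeper column (depth z_c below the surface of column A) and equate Σ ρ_i t_i down to z_c; mantle fills any gap and the z_c terms cancel.
Column A: x×2500 + 39.48×2870 + (z_c − 39.48 − x)×3350
Column B: 3.103×0 + 23.11×2820 + (z_c − 3.103 − 23.11)×3350
The z_c×3350 term appears on both sides and cancels. Collect the known terms of each column as K = Σ(ρt)_known − 3350 × (depth of known layers): K_A = 113307.6 − 3350×39.48 = −18950.4; K_B = 65170.2 − 3350×(3.103 + 23.11) = −22643.35.
Balance: K_A − x×(3350 − 2500) = K_B, so x = (K_A − K_B)/(3350 − 2500) = 3692.95/850 = 4.34 km.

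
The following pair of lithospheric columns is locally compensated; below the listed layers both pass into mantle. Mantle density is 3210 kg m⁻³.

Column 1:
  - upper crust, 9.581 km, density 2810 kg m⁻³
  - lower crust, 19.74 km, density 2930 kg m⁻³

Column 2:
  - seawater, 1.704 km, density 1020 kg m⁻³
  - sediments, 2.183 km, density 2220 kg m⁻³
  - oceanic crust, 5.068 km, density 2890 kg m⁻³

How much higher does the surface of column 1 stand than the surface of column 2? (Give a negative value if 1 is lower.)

0.575 km

For any compensation level in the mantle, the mantle terms cancel and isostasy reduces to e = (Σt_1 − Σt_2) − (Σ(ρt)_1 − Σ(ρt)_2) / ρ_m.
Σt_1 = 29.321 km; Σt_2 = 8.955 km; Σ(ρt)_1 = 84760.81; Σ(ρt)_2 = 21230.86 (in km·kg m⁻³).
e = (29.321 − 8.955) − (84760.81 − 21230.86) / 3210 = 0.575 km.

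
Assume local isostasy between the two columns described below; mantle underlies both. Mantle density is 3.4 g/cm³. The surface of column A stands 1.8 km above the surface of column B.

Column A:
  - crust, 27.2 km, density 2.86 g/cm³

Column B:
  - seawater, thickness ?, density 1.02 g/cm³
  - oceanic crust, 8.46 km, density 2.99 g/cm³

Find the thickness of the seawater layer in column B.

2.14 km

Take the compensation level at the base of the deeper column (depth z_c below the surface of column A) and equate Σ ρ_i t_i down to z_c; mantle fills any gap and the z_c terms cancel.
Column A: 27.2×2.86 + (z_c − 27.2)×3.4
Column B: 1.8×0 + x×1.02 + 8.46×2.99 + (z_c − 1.8 − 8.46 − x)×3.4
The z_c×3.4 term appears on both sides and cancels. Collect the known terms of each column as K = Σ(ρt)_known − 3.4 × (depth of known layers): K_A = 77.792 − 3.4×27.2 = −14.688; K_B = 25.2954 − 3.4×(1.8 + 8.46) = −9.5886.
Balance: K_A = K_B − x×(3.4 − 1.02), so x = (K_B − K_A)/(3.4 − 1.02) = 5.0994/2.38 = 2.14 km.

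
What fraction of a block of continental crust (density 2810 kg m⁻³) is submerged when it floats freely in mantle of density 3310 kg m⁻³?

Submerged fraction = ρ_obj/ρ_fluid = 2810/3310 = 0.849.

0.849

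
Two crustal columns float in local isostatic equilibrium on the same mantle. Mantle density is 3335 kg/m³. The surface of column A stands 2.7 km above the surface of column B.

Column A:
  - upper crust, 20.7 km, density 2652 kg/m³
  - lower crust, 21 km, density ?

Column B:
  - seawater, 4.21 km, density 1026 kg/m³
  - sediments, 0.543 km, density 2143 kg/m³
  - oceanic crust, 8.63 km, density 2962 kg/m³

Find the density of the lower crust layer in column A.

2930 kg/m³

Take the compensation level at the base of the deeper column (depth z_c below the surface of column A) and equate Σ ρ_i t_i down to z_c; mantle fills any gap and the z_c terms cancel.
Column A: 20.7×2652 + 21×ρ + (z_c − 41.7)×3335
Column B: 2.7×0 + 4.21×1026 + 0.543×2143 + 8.63×2962 + (z_c − 2.7 − 13.383)×3335
The z_c×3335 term appears on both sides and cancels. Collect the known terms of each column as K = Σ(ρt)_known − 3335 × (depth of known layers): K_A = 54896.4 − 3335×41.7 = −84173.1; K_B = 31045.169 − 3335×(2.7 + 13.383) = −22591.636.
Balance: K_A + 21×ρ = K_B, so ρ = (K_B − K_A)/21 = 61581.5/21 = 2930 kg/m³.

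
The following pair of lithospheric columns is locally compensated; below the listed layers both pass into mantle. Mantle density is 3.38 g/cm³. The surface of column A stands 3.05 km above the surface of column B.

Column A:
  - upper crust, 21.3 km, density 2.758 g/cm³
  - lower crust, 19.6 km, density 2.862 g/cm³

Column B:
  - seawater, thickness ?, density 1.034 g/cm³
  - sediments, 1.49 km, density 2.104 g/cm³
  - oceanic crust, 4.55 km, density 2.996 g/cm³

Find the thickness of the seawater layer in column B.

Take the compensation level at the base of the deeper column (depth z_c below the surface of column A) and equate Σ ρ_i t_i down to z_c; mantle fills any gap and the z_c terms cancel.
Column A: 21.3×2.758 + 19.6×2.862 + (z_c − 40.9)×3.38
Column B: 3.05×0 + x×1.034 + 1.49×2.104 + 4.55×2.996 + (z_c − 3.05 − 6.04 − x)×3.38
The z_c×3.38 term appears on both sides and cancels. Collect the known terms of each column as K = Σ(ρt)_known − 3.38 × (depth of known layers): K_A = 114.8406 − 3.38×40.9 = −23.4014; K_B = 16.76676 − 3.38×(3.05 + 6.04) = −13.95744.
Balance: K_A = K_B − x×(3.38 − 1.034), so x = (K_B − K_A)/(3.38 − 1.034) = 9.44396/2.346 = 4.03 km.

4.03 km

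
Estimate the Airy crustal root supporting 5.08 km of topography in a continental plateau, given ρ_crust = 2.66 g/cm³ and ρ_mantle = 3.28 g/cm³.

By Archimedes' principle applied to the lithosphere: the weight of the topography is balanced by the buoyancy of the root, ρ_c h = (ρ_m − ρ_c) r.
r = h · ρ_c / (ρ_m − ρ_c) = 5.08 km × 2.66 / (3.28 − 2.66) = 21.8 km.

21.8 km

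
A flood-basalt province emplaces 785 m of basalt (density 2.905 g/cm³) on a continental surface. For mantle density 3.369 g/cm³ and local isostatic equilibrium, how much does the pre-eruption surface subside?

677 m

Subaerial loading: s = t ρ_load / ρ_m.
s = 785 m × 2.905/3.369 = 677 m.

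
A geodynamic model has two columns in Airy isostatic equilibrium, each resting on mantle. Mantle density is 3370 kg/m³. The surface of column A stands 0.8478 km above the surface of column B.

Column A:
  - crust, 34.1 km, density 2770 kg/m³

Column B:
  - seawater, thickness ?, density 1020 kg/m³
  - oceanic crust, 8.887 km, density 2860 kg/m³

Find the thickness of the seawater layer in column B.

Take the compensation level at the base of the deeper column (depth z_c below the surface of column A) and equate Σ ρ_i t_i down to z_c; mantle fills any gap and the z_c terms cancel.
Column A: 34.1×2770 + (z_c − 34.1)×3370
Column B: 0.8478×0 + x×1020 + 8.887×2860 + (z_c − 0.8478 − 8.887 − x)×3370
The z_c×3370 term appears on both sides and cancels. Collect the known terms of each column as K = Σ(ρt)_known − 3370 × (depth of known layers): K_A = 94457 − 3370×34.1 = −20460; K_B = 25416.82 − 3370×(0.8478 + 8.887) = −7389.456.
Balance: K_A = K_B − x×(3370 − 1020), so x = (K_B − K_A)/(3370 − 1020) = 13070.5/2350 = 5.56 km.

5.56 km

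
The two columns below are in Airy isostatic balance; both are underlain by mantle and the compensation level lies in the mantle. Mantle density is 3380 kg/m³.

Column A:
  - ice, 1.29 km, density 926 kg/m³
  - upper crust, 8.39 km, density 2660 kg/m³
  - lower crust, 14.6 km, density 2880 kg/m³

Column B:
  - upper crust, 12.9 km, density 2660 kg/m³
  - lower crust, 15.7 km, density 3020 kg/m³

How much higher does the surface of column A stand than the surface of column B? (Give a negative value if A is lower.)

For any compensation level in the mantle, the mantle terms cancel and isostasy reduces to e = (Σt_A − Σt_B) − (Σ(ρt)_A − Σ(ρt)_B) / ρ_m.
Σt_A = 24.28 km; Σt_B = 28.6 km; Σ(ρt)_A = 65559.94; Σ(ρt)_B = 81728 (in km·kg/m³).
e = (24.28 − 28.6) − (65559.94 − 81728) / 3380 = 0.463 km.

0.463 km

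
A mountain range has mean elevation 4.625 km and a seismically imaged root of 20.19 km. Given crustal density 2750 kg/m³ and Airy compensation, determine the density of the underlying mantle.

3380 kg/m³

Airy balance: ρ_c h = (ρ_m − ρ_c) r → ρ_m = ρ_c (1 + h/r).
ρ_m = 2750 × (1 + 4.625 km/20.19 km) = 3380 kg/m³.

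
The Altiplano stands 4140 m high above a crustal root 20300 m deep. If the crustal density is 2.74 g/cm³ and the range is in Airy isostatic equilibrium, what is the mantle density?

Airy balance: ρ_c h = (ρ_m − ρ_c) r → ρ_m = ρ_c (1 + h/r).
ρ_m = 2.74 × (1 + 4140 m/20300 m) = 3.3 g/cm³.

3.3 g/cm³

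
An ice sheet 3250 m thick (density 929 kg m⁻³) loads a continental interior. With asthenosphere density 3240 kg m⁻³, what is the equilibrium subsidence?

Balancing pressure at the compensation depth: the ice load ρ_ice t is balanced by mantle displaced below, ρ_m s.
s = t ρ_ice / ρ_m = 3250 m × 929/3240 = 932 m.

932 m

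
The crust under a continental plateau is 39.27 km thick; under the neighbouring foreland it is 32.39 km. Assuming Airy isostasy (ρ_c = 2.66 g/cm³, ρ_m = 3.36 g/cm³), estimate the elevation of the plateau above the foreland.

Excess crust Δ = 39.27 km − 32.39 km = 6.88 km, split between elevation h and root r with h + r = Δ.
Airy balance ρ_c h = (ρ_m − ρ_c) r gives r = h ρ_c/(ρ_m − ρ_c), so h (1 + ρ_c/(ρ_m − ρ_c)) = Δ, i.e. h = Δ (ρ_m − ρ_c)/ρ_m.
h = 6.88 km × 0.7/3.36 = 1.43 km.

1.43 km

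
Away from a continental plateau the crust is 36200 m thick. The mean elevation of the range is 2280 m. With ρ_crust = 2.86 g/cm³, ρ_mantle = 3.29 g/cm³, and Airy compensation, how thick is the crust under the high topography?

53600 m

Root depth r = h ρ_c / (ρ_m − ρ_c) = 2280 m × 2.86 / 0.43 = 15160 m.
Total thickness = T + h + r = 36200 m + 2280 m + 15160 m = 53600 m.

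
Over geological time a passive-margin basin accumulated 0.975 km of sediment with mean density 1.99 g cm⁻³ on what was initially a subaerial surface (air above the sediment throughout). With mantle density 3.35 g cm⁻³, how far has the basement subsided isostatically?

Subaerial load: s = t ρ_sed / ρ_m = 0.975 km × 1.99/3.35 = 0.579 km.

0.579 km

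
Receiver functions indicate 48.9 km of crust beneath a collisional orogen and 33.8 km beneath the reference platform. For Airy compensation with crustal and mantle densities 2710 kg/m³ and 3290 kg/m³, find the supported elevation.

Excess crust Δ = 48.9 km − 33.8 km = 15.1 km, split between elevation h and root r with h + r = Δ.
Airy balance ρ_c h = (ρ_m − ρ_c) r gives r = h ρ_c/(ρ_m − ρ_c), so h (1 + ρ_c/(ρ_m − ρ_c)) = Δ, i.e. h = Δ (ρ_m − ρ_c)/ρ_m.
h = 15.1 km × 580/3290 = 2.66 km.

2.66 km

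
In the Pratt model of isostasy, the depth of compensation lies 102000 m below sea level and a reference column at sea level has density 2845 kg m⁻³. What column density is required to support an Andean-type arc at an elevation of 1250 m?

2810 kg m⁻³

Pratt balance: ρ_ref D = ρ (D + h).
ρ = ρ_ref D/(D + h) = 2845 × 102000 m/(102000 m + 1250 m) = 2810 kg m⁻³.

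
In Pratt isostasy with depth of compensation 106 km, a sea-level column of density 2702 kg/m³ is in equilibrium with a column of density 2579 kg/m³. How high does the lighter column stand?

ρ_ref D = ρ (D + h) → h = D (ρ_ref − ρ)/ρ.
h = 106 km × (2702 − 2579)/2579 = 5.06 km.

5.06 km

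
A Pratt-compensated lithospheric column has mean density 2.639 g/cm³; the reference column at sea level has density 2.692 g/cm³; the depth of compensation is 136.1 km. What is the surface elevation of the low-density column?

ρ_ref D = ρ (D + h) → h = D (ρ_ref − ρ)/ρ.
h = 136.1 km × (2.692 − 2.639)/2.639 = 2.73 km.

2.73 km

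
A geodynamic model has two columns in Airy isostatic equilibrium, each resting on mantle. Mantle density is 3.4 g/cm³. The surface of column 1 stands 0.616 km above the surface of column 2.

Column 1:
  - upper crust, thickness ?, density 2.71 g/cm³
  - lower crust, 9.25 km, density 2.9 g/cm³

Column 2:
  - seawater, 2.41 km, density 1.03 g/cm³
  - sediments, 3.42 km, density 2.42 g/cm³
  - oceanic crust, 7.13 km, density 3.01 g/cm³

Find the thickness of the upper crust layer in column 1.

Take the compensation level at the base of the deeper column (depth z_c below the surface of column 1) and equate Σ ρ_i t_i down to z_c; mantle fills any gap and the z_c terms cancel.
Column 1: x×2.71 + 9.25×2.9 + (z_c − 9.25 − x)×3.4
Column 2: 0.616×0 + 2.41×1.03 + 3.42×2.42 + 7.13×3.01 + (z_c − 0.616 − 12.96)×3.4
The z_c×3.4 term appears on both sides and cancels. Collect the known terms of each column as K = Σ(ρt)_known − 3.4 × (depth of known layers): K_1 = 26.825 − 3.4×9.25 = −4.625; K_2 = 32.22 − 3.4×(0.616 + 12.96) = −13.9384.
Balance: K_1 − x×(3.4 − 2.71) = K_2, so x = (K_1 − K_2)/(3.4 − 2.71) = 9.3134/0.69 = 13.5 km.

13.5 km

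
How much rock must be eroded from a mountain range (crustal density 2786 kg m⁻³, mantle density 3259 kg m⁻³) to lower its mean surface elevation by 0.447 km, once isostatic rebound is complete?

3.08 km

Net drop Δ = e − u = e − e ρ_c/ρ_m = e (ρ_m − ρ_c)/ρ_m.
e = Δ ρ_m/(ρ_m − ρ_c) = 0.447 km × 3259/473 = 3.08 km.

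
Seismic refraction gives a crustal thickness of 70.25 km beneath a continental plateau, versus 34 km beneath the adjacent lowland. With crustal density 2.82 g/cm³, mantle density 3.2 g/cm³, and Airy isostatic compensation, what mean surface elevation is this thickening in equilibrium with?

Excess crust Δ = 70.25 km − 34 km = 36.25 km, split between elevation h and root r with h + r = Δ.
Airy balance ρ_c h = (ρ_m − ρ_c) r gives r = h ρ_c/(ρ_m − ρ_c), so h (1 + ρ_c/(ρ_m − ρ_c)) = Δ, i.e. h = Δ (ρ_m − ρ_c)/ρ_m.
h = 36.25 km × 0.38/3.2 = 4.3 km.

4.3 km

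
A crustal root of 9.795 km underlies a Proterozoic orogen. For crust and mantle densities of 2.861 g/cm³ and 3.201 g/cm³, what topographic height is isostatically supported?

1.16 km

For local isostatic compensation: ρ_c h = (ρ_m − ρ_c) r.
h = r (ρ_m − ρ_c) / ρ_c = 9.795 km × (3.201 − 2.861) / 2.861 = 1.16 km.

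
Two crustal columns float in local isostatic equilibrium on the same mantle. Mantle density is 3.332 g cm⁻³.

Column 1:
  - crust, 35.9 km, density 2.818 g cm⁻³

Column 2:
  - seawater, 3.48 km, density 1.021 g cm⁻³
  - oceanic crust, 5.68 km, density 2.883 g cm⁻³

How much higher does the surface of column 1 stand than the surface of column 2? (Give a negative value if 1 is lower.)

2.36 km

For any compensation level in the mantle, the mantle terms cancel and isostasy reduces to e = (Σt_1 − Σt_2) − (Σ(ρt)_1 − Σ(ρt)_2) / ρ_m.
Σt_1 = 35.9 km; Σt_2 = 9.16 km; Σ(ρt)_1 = 101.1662; Σ(ρt)_2 = 19.92852 (in km·g cm⁻³).
e = (35.9 − 9.16) − (101.1662 − 19.92852) / 3.332 = 2.36 km.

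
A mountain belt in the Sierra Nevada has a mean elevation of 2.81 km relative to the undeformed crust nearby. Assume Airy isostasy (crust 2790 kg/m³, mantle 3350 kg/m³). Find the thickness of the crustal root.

For local isostatic compensation: the weight of the topography is balanced by the buoyancy of the root, ρ_c h = (ρ_m − ρ_c) r.
r = h · ρ_c / (ρ_m − ρ_c) = 2.81 km × 2790 / (3350 − 2790) = 14 km.

14 km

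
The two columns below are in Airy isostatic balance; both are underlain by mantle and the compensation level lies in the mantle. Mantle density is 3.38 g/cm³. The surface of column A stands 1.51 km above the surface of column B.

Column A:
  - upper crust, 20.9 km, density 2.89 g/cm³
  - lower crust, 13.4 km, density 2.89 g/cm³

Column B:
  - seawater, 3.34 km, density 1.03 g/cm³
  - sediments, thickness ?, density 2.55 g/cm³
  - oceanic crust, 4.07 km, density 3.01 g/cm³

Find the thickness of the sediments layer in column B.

2.83 km

Take the compensation level at the base of the deeper column (depth z_c below the surface of column A) and equate Σ ρ_i t_i down to z_c; mantle fills any gap and the z_c terms cancel.
Column A: 20.9×2.89 + 13.4×2.89 + (z_c − 34.3)×3.38
Column B: 1.51×0 + 3.34×1.03 + x×2.55 + 4.07×3.01 + (z_c − 1.51 − 7.41 − x)×3.38
The z_c×3.38 term appears on both sides and cancels. Collect the known terms of each column as K = Σ(ρt)_known − 3.38 × (depth of known layers): K_A = 99.127 − 3.38×34.3 = −16.807; K_B = 15.6909 − 3.38×(1.51 + 7.41) = −14.4587.
Balance: K_A = K_B − x×(3.38 − 2.55), so x = (K_B − K_A)/(3.38 − 2.55) = 2.3483/0.83 = 2.83 km.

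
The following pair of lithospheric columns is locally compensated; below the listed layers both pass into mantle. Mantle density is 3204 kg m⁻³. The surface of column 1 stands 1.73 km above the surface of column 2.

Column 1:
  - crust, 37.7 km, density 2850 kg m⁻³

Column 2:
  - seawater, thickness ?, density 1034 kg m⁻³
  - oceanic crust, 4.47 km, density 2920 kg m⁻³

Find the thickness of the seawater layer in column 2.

Take the compensation level at the base of the deeper column (depth z_c below the surface of column 1) and equate Σ ρ_i t_i down to z_c; mantle fills any gap and the z_c terms cancel.
Column 1: 37.7×2850 + (z_c − 37.7)×3204
Column 2: 1.73×0 + x×1034 + 4.47×2920 + (z_c − 1.73 − 4.47 − x)×3204
The z_c×3204 term appears on both sides and cancels. Collect the known terms of each column as K = Σ(ρt)_known − 3204 × (depth of known layers): K_1 = 107445 − 3204×37.7 = −13345.8; K_2 = 13052.4 − 3204×(1.73 + 4.47) = −6812.4.
Balance: K_1 = K_2 − x×(3204 − 1034), so x = (K_2 − K_1)/(3204 − 1034) = 6533.4/2170 = 3.01 km.

3.01 km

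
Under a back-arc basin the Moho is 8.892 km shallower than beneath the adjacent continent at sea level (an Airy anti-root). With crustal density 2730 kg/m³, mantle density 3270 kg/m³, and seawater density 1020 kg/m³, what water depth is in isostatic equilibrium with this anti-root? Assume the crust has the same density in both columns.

2.81 km

Replacing a thickness d of crust by seawater at the top must be balanced by replacing crust with mantle at the base: d (ρ_c − ρ_w) = a (ρ_m − ρ_c).
d = a (ρ_m − ρ_c)/(ρ_c − ρ_w) = 8.892 km × 540/1710 = 2.81 km.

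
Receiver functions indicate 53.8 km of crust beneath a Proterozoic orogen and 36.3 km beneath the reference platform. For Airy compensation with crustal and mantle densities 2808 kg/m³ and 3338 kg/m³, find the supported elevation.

2.78 km

Excess crust Δ = 53.8 km − 36.3 km = 17.5 km, split between elevation h and root r with h + r = Δ.
Airy balance ρ_c h = (ρ_m − ρ_c) r gives r = h ρ_c/(ρ_m − ρ_c), so h (1 + ρ_c/(ρ_m − ρ_c)) = Δ, i.e. h = Δ (ρ_m − ρ_c)/ρ_m.
h = 17.5 km × 530/3338 = 2.78 km.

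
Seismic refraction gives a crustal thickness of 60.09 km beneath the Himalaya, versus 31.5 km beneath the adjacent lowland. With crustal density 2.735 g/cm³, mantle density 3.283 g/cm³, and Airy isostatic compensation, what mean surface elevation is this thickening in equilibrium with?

4.77 km

Excess crust Δ = 60.09 km − 31.5 km = 28.59 km, split between elevation h and root r with h + r = Δ.
Airy balance ρ_c h = (ρ_m − ρ_c) r gives r = h ρ_c/(ρ_m − ρ_c), so h (1 + ρ_c/(ρ_m − ρ_c)) = Δ, i.e. h = Δ (ρ_m − ρ_c)/ρ_m.
h = 28.59 km × 0.548/3.283 = 4.77 km.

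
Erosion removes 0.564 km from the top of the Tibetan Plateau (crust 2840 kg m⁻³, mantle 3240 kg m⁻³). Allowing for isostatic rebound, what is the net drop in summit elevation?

0.0696 km

Rebound u = e ρ_c/ρ_m = 0.564 km × 2840/3240 = 0.4944 km.
Net surface drop = e − u = 0.564 km − 0.4944 km = e (ρ_m − ρ_c)/ρ_m = 0.0696 km.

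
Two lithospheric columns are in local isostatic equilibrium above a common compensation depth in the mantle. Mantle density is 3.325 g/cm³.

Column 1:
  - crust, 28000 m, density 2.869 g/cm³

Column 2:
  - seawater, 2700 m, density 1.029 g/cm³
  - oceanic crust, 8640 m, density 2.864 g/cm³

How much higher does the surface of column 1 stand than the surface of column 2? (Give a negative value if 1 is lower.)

778 m

For any compensation level in the mantle, the mantle terms cancel and isostasy reduces to e = (Σt_1 − Σt_2) − (Σ(ρt)_1 − Σ(ρt)_2) / ρ_m.
Σt_1 = 28000 m; Σt_2 = 11340 m; Σ(ρt)_1 = 80332; Σ(ρt)_2 = 27523.26 (in m·g/cm³).
e = (28000 − 11340) − (80332 − 27523.26) / 3.325 = 778 m.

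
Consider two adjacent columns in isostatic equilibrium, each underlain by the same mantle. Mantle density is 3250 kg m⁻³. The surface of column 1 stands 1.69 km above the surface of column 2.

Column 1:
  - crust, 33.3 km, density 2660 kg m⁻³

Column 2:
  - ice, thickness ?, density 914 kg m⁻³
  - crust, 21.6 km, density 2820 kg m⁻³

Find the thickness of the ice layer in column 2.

Take the compensation level at the base of the deeper column (depth z_c below the surface of column 1) and equate Σ ρ_i t_i down to z_c; mantle fills any gap and the z_c terms cancel.
Column 1: 33.3×2660 + (z_c − 33.3)×3250
Column 2: 1.69×0 + x×914 + 21.6×2820 + (z_c − 1.69 − 21.6 − x)×3250
The z_c×3250 term appears on both sides and cancels. Collect the known terms of each column as K = Σ(ρt)_known − 3250 × (depth of known layers): K_1 = 88578 − 3250×33.3 = −19647; K_2 = 60912 − 3250×(1.69 + 21.6) = −14780.5.
Balance: K_1 = K_2 − x×(3250 − 914), so x = (K_2 − K_1)/(3250 − 914) = 4866.5/2336 = 2.08 km.

2.08 km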